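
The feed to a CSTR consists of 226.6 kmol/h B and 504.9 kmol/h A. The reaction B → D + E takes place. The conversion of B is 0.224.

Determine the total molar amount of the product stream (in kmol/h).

B reacted = 0.224 × 226.6 = 50.76 kmol/h; ν_B = −1, so ξ = 50.76/1 = 50.76 kmol/h.
Outlet amounts (n = n₀ + ν ξ):
  B: 226.6 − 1(50.76) = 175.8
  D: 0 + 1(50.76) = 50.76
  E: 0 + 1(50.76) = 50.76
  A: 504.9 (inert)
Total out = 175.8 + 50.76 + 50.76 + 504.9 = 782.3 kmol/h.

782 kmol/h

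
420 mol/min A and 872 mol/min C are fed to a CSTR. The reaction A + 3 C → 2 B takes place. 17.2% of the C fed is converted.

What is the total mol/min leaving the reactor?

1190 mol/min

C reacted = 0.172 × 872 = 150 mol/min; ν_C = −3, so ξ = 150/3 = 49.99 mol/min.
Outlet amounts (n = n₀ + ν ξ):
  A: 420 − 1(49.99) = 370
  C: 872 − 3(49.99) = 722
  B: 0 + 2(49.99) = 99.99
Total out = 370 + 722 + 99.99 = 1192 mol/min.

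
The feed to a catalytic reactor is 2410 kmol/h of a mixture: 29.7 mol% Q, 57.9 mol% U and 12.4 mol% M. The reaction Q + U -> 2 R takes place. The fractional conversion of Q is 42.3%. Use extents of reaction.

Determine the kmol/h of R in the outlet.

606 kmol/h

Q reacted = 0.423 × 715.8 = 302.8 kmol/h; ν_Q = −1, so ξ = 302.8/1 = 302.8 kmol/h.
Outlet amounts (n = n₀ + ν ξ):
  Q: 715.8 − 1(302.8) = 413
  U: 1395 − 1(302.8) = 1093
  R: 0 + 2(302.8) = 605.5
  M: 298.8 (inert)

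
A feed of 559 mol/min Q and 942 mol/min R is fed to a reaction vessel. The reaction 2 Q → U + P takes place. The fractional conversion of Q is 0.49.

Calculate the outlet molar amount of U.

Q reacted = 0.49 × 559 = 273.9 mol/min; ν_Q = −2, so ξ = 273.9/2 = 137 mol/min.
Outlet amounts (n = n₀ + ν ξ):
  Q: 559 − 2(137) = 285.1
  U: 0 + 1(137) = 137
  P: 0 + 1(137) = 137
  R: 942 (inert)

137 mol/min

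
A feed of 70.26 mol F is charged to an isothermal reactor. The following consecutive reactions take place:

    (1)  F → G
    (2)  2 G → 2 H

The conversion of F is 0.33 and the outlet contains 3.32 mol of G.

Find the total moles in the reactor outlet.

Conversion of F: F consumed = 1ξ₁ = 0.33 × 70.26 → ξ₁ = 23.19 mol.
G balance: n_G = 0 + 1ξ₁ − 2ξ₂ = 3.32 → ξ₂ = (1·23.19 − 3.32)/2 = 9.933 mol.
Outlet amounts (n = n₀ + Σ ν·ξ):
  F: 70.26 − 1(23.19) = 47.07
  G: 0 + 1(23.19) − 2(9.933) = 3.32
  H: 0 + 2(9.933) = 19.87
Total out = 47.07 + 3.32 + 19.87 = 70.26 mol.

70.3 mol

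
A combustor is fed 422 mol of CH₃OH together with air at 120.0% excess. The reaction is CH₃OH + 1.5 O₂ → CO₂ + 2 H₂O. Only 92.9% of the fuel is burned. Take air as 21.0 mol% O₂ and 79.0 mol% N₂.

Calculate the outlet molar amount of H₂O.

Stoichiometric O₂ = 1.5 × 422 = 633 mol; O₂ fed = 633 × 2.200 = 1393 mol.
N₂ fed = 1393 × 79/21 = 5239 mol.
Fuel reacted = 0.929 × 422 → ξ = 392 mol.
Outlet (n = n₀ + ν ξ):
  CH₃OH: 422 − 1(392) = 29.96
  O₂: 1393 − 1.5(392) = 804.5
  N₂: 5239 (inert)
  CO₂: 0 + 1(392) = 392
  H₂O: 0 + 2(392) = 784.1

784 mol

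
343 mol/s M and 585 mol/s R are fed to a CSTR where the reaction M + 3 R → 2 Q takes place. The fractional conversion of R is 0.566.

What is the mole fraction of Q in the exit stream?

R reacted = 0.566 × 585 = 331.1 mol/s; ν_R = −3, so ξ = 331.1/3 = 110.4 mol/s.
Outlet amounts (n = n₀ + ν ξ):
  M: 343 − 1(110.4) = 232.6
  R: 585 − 3(110.4) = 253.9
  Q: 0 + 2(110.4) = 220.7
Total out = 707.3 mol/s; y_Q = 220.7 / 707.3 = 0.3121.

0.312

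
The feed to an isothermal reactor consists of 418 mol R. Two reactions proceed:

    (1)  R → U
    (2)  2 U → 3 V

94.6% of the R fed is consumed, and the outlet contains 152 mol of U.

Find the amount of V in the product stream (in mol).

365 mol

Conversion of R: R consumed = 1ξ₁ = 0.946 × 418 → ξ₁ = 395.4 mol.
U balance: n_U = 0 + 1ξ₁ − 2ξ₂ = 152 → ξ₂ = (1·395.4 − 152)/2 = 121.7 mol.
Outlet amounts (n = n₀ + Σ ν·ξ):
  R: 418 − 1(395.4) = 22.57
  U: 0 + 1(395.4) − 2(121.7) = 152
  V: 0 + 3(121.7) = 365.1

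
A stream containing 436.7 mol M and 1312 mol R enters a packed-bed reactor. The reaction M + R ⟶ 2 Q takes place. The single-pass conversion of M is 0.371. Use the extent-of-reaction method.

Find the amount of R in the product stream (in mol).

M reacted = 0.371 × 436.7 = 162 mol; ν_M = −1, so ξ = 162/1 = 162 mol.
Outlet amounts (n = n₀ + ν ξ):
  M: 436.7 − 1(162) = 274.7
  R: 1312 − 1(162) = 1150
  Q: 0 + 2(162) = 324

1150 mol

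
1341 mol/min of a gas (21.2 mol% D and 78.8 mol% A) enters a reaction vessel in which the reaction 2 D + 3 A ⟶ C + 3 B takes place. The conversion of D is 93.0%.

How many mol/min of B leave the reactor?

397 mol/min

D reacted = 0.93 × 284.3 = 264.4 mol/min; ν_D = −2, so ξ = 264.4/2 = 132.2 mol/min.
Outlet amounts (n = n₀ + ν ξ):
  D: 284.3 − 2(132.2) = 19.9
  A: 1057 − 3(132.2) = 660.1
  C: 0 + 1(132.2) = 132.2
  B: 0 + 3(132.2) = 396.6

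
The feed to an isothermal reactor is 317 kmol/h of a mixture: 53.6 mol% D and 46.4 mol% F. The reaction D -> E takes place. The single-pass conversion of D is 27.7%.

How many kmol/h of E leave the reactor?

D reacted = 0.277 × 169.9 = 47.07 kmol/h; ν_D = −1, so ξ = 47.07/1 = 47.07 kmol/h.
Outlet amounts (n = n₀ + ν ξ):
  D: 169.9 − 1(47.07) = 122.8
  E: 0 + 1(47.07) = 47.07
  F: 147.1 (inert)

47.1 kmol/h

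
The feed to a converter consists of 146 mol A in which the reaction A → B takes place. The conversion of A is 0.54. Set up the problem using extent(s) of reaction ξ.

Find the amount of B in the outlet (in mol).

A reacted = 0.54 × 146 = 78.84 mol; ν_A = −1, so ξ = 78.84/1 = 78.84 mol.
Outlet amounts (n = n₀ + ν ξ):
  A: 146 − 1(78.84) = 67.16
  B: 0 + 1(78.84) = 78.84

78.8 mol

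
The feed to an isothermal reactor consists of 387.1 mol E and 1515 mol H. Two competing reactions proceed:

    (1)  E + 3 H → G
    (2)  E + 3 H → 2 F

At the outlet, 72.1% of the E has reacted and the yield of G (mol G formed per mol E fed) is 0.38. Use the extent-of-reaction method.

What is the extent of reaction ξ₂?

Yield of G: 1ξ₁ / 387.1 = 0.38 → ξ₁ = 147.1 mol.
Conversion of E: 1ξ₁ + 1ξ₂ = 0.721 × 387.1 = 279.1 → ξ₂ = 132 mol.
Outlet amounts (n = n₀ + Σ ν·ξ):
  E: 387.1 − 1(147.1) − 1(132) = 108
  H: 1515 − 3(147.1) − 3(132) = 677.7
  G: 0 + 1(147.1) = 147.1
  F: 0 + 2(132) = 264

ξ₂ = 132 mol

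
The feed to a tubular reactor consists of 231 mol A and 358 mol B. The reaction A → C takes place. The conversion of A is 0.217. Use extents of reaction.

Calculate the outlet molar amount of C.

A reacted = 0.217 × 231 = 50.13 mol; ν_A = −1, so ξ = 50.13/1 = 50.13 mol.
Outlet amounts (n = n₀ + ν ξ):
  A: 231 − 1(50.13) = 180.9
  C: 0 + 1(50.13) = 50.13
  B: 358 (inert)

50.1 mol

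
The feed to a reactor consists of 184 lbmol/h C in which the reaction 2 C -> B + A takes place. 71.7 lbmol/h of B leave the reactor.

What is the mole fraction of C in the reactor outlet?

0.221

For B: n = n₀ + 1ξ → 71.7 = 0 + 1ξ, giving ξ = 71.7 lbmol/h.
Outlet amounts (n = n₀ + ν ξ):
  C: 184 − 2(71.7) = 40.6
  B: 0 + 1(71.7) = 71.7
  A: 0 + 1(71.7) = 71.7
Total out = 184 lbmol/h; y_C = 40.6 / 184 = 0.2207.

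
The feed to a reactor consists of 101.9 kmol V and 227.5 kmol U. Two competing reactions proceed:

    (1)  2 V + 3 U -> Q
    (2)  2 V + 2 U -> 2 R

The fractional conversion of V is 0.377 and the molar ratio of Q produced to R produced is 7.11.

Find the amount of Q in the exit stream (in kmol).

Conversion of V: V consumed = 0.377 × 101.9 = 38.42 kmol = 2ξ₁ + 2ξ₂.
Selectivity: 1ξ₁ / (2ξ₂) = 7.11 → ξ₁ = 14.22 ξ₂.
Substitute: (2·14.22 + 2) ξ₂ = 38.42 → ξ₂ = 1.262 kmol, ξ₁ = 17.95 kmol.
Outlet amounts (n = n₀ + Σ ν·ξ):
  V: 101.9 − 2(17.95) − 2(1.262) = 63.48
  U: 227.5 − 3(17.95) − 2(1.262) = 171.1
  Q: 0 + 1(17.95) = 17.95
  R: 0 + 2(1.262) = 2.524

17.9 kmol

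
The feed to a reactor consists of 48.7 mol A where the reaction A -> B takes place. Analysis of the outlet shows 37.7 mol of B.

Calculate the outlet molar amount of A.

11 mol

For B: n = n₀ + 1ξ → 37.7 = 0 + 1ξ, giving ξ = 37.7 mol.
Outlet amounts (n = n₀ + ν ξ):
  A: 48.7 − 1(37.7) = 11
  B: 0 + 1(37.7) = 37.7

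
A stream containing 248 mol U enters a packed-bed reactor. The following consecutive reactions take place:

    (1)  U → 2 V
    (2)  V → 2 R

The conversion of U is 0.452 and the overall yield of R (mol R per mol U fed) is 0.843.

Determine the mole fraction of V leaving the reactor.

Conversion of U: U consumed = 1ξ₁ = 0.452 × 248 → ξ₁ = 112.1 mol.
Yield of R: 2ξ₂ / 248 = 0.843 → ξ₂ = 104.5 mol.
Outlet amounts (n = n₀ + Σ ν·ξ):
  U: 248 − 1(112.1) = 135.9
  V: 0 + 2(112.1) − 1(104.5) = 119.7
  R: 0 + 2(104.5) = 209.1
Total out = 464.6 mol; y_V = 119.7 / 464.6 = 0.2575.

0.258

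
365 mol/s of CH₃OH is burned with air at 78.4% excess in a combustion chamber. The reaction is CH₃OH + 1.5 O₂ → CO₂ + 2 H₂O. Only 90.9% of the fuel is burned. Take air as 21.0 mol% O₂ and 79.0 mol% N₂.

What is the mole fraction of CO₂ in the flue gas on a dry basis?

0.0734

Stoichiometric O₂ = 1.5 × 365 = 547.5 mol/s; O₂ fed = 547.5 × 1.784 = 976.7 mol/s.
N₂ fed = 976.7 × 79/21 = 3674 mol/s.
Fuel reacted = 0.909 × 365 → ξ = 331.8 mol/s.
Outlet (n = n₀ + ν ξ):
  CH₃OH: 365 − 1(331.8) = 33.21
  O₂: 976.7 − 1.5(331.8) = 479.1
  N₂: 3674 (inert)
  CO₂: 0 + 1(331.8) = 331.8
  H₂O: 0 + 2(331.8) = 663.6
Dry total = 4518 mol/s; y_CO₂ (dry) = 331.8 / 4518 = 0.07343.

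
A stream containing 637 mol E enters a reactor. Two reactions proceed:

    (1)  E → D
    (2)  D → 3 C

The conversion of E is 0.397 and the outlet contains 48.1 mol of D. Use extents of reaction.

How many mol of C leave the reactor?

Conversion of E: E consumed = 1ξ₁ = 0.397 × 637 → ξ₁ = 252.9 mol.
D balance: n_D = 0 + 1ξ₁ − 1ξ₂ = 48.1 → ξ₂ = (1·252.9 − 48.1)/1 = 204.8 mol.
Outlet amounts (n = n₀ + Σ ν·ξ):
  E: 637 − 1(252.9) = 384.1
  D: 0 + 1(252.9) − 1(204.8) = 48.1
  C: 0 + 3(204.8) = 614.4

614 mol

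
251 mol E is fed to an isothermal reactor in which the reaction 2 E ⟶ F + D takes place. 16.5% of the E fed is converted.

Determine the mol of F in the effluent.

E reacted = 0.165 × 251 = 41.41 mol; ν_E = −2, so ξ = 41.41/2 = 20.71 mol.
Outlet amounts (n = n₀ + ν ξ):
  E: 251 − 2(20.71) = 209.6
  F: 0 + 1(20.71) = 20.71
  D: 0 + 1(20.71) = 20.71

20.7 mol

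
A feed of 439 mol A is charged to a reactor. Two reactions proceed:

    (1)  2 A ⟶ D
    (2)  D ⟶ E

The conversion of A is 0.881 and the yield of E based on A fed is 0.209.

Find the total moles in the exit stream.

246 mol

Conversion of A: A consumed = 2ξ₁ = 0.881 × 439 → ξ₁ = 193.4 mol.
Yield of E: 1ξ₂ / 439 = 0.209 → ξ₂ = 91.75 mol.
Outlet amounts (n = n₀ + Σ ν·ξ):
  A: 439 − 2(193.4) = 52.24
  D: 0 + 1(193.4) − 1(91.75) = 101.6
  E: 0 + 1(91.75) = 91.75
Total out = 52.24 + 101.6 + 91.75 = 245.6 mol.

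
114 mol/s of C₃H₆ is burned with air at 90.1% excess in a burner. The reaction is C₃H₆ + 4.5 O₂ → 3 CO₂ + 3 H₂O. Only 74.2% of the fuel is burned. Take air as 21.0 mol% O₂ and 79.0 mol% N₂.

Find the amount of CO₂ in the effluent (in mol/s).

254 mol/s

Stoichiometric O₂ = 4.5 × 114 = 513 mol/s; O₂ fed = 513 × 1.901 = 975.2 mol/s.
N₂ fed = 975.2 × 79/21 = 3669 mol/s.
Fuel reacted = 0.742 × 114 → ξ = 84.59 mol/s.
Outlet (n = n₀ + ν ξ):
  C₃H₆: 114 − 1(84.59) = 29.41
  O₂: 975.2 − 4.5(84.59) = 594.6
  N₂: 3669 (inert)
  CO₂: 0 + 3(84.59) = 253.8
  H₂O: 0 + 3(84.59) = 253.8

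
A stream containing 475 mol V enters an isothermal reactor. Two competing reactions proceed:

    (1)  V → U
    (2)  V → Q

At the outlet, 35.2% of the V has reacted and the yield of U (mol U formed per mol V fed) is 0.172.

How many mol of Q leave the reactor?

Yield of U: 1ξ₁ / 475 = 0.172 → ξ₁ = 81.7 mol.
Conversion of V: 1ξ₁ + 1ξ₂ = 0.352 × 475 = 167.2 → ξ₂ = 85.5 mol.
Outlet amounts (n = n₀ + Σ ν·ξ):
  V: 475 − 1(81.7) − 1(85.5) = 307.8
  U: 0 + 1(81.7) = 81.7
  Q: 0 + 1(85.5) = 85.5

85.5 mol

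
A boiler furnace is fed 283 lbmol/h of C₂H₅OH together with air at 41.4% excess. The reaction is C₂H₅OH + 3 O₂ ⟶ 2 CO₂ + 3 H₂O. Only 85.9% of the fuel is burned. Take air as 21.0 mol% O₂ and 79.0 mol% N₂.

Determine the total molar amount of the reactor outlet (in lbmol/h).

6240 lbmol/h

Stoichiometric O₂ = 3 × 283 = 849 lbmol/h; O₂ fed = 849 × 1.414 = 1200 lbmol/h.
N₂ fed = 1200 × 79/21 = 4516 lbmol/h.
Fuel reacted = 0.859 × 283 → ξ = 243.1 lbmol/h.
Outlet (n = n₀ + ν ξ):
  C₂H₅OH: 283 − 1(243.1) = 39.9
  O₂: 1200 − 3(243.1) = 471.2
  N₂: 4516 (inert)
  CO₂: 0 + 2(243.1) = 486.2
  H₂O: 0 + 3(243.1) = 729.3
Total out = 39.9 + 471.2 + 4516 + 486.2 + 729.3 = 6243 lbmol/h.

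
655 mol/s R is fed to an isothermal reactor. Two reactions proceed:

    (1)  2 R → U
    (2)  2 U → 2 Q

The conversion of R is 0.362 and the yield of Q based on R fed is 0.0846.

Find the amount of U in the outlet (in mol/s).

Conversion of R: R consumed = 2ξ₁ = 0.362 × 655 → ξ₁ = 118.6 mol/s.
Yield of Q: 2ξ₂ / 655 = 0.0846 → ξ₂ = 27.71 mol/s.
Outlet amounts (n = n₀ + Σ ν·ξ):
  R: 655 − 2(118.6) = 417.9
  U: 0 + 1(118.6) − 2(27.71) = 63.14
  Q: 0 + 2(27.71) = 55.41

63.1 mol/s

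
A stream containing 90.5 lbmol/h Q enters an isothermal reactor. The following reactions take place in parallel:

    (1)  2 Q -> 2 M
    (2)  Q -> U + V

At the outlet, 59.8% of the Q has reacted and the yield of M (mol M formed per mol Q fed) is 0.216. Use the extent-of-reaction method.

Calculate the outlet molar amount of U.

Yield of M: 2ξ₁ / 90.5 = 0.216 → ξ₁ = 9.774 lbmol/h.
Conversion of Q: 2ξ₁ + 1ξ₂ = 0.598 × 90.5 = 54.12 → ξ₂ = 34.57 lbmol/h.
Outlet amounts (n = n₀ + Σ ν·ξ):
  Q: 90.5 − 2(9.774) − 1(34.57) = 36.38
  M: 0 + 2(9.774) = 19.55
  U: 0 + 1(34.57) = 34.57
  V: 0 + 1(34.57) = 34.57

34.6 lbmol/h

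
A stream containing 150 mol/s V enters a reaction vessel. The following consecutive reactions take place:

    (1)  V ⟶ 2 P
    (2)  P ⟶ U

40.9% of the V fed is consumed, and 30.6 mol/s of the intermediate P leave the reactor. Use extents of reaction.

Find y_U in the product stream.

0.436

Conversion of V: V consumed = 1ξ₁ = 0.409 × 150 → ξ₁ = 61.35 mol/s.
P balance: n_P = 0 + 2ξ₁ − 1ξ₂ = 30.6 → ξ₂ = (2·61.35 − 30.6)/1 = 92.1 mol/s.
Outlet amounts (n = n₀ + Σ ν·ξ):
  V: 150 − 1(61.35) = 88.65
  P: 0 + 2(61.35) − 1(92.1) = 30.6
  U: 0 + 1(92.1) = 92.1
Total out = 211.3 mol/s; y_U = 92.1 / 211.3 = 0.4358.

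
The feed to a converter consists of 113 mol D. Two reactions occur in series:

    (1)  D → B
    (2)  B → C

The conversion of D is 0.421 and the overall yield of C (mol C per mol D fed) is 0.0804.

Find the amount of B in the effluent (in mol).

Conversion of D: D consumed = 1ξ₁ = 0.421 × 113 → ξ₁ = 47.57 mol.
Yield of C: 1ξ₂ / 113 = 0.0804 → ξ₂ = 9.085 mol.
Outlet amounts (n = n₀ + Σ ν·ξ):
  D: 113 − 1(47.57) = 65.43
  B: 0 + 1(47.57) − 1(9.085) = 38.49
  C: 0 + 1(9.085) = 9.085

38.5 mol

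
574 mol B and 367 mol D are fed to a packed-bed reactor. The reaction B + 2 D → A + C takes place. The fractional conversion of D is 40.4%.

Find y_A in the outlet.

0.0855

D reacted = 0.404 × 367 = 148.3 mol; ν_D = −2, so ξ = 148.3/2 = 74.13 mol.
Outlet amounts (n = n₀ + ν ξ):
  B: 574 − 1(74.13) = 499.9
  D: 367 − 2(74.13) = 218.7
  A: 0 + 1(74.13) = 74.13
  C: 0 + 1(74.13) = 74.13
Total out = 866.9 mol; y_A = 74.13 / 866.9 = 0.08552.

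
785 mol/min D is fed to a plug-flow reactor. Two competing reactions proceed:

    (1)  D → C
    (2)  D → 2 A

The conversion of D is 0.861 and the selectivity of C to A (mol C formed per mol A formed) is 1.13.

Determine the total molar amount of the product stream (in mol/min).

992 mol/min

Conversion of D: D consumed = 0.861 × 785 = 675.9 mol/min = 1ξ₁ + 1ξ₂.
Selectivity: 1ξ₁ / (2ξ₂) = 1.13 → ξ₁ = 2.26 ξ₂.
Substitute: (1·2.26 + 1) ξ₂ = 675.9 → ξ₂ = 207.3 mol/min, ξ₁ = 468.6 mol/min.
Outlet amounts (n = n₀ + Σ ν·ξ):
  D: 785 − 1(468.6) − 1(207.3) = 109.1
  C: 0 + 1(468.6) = 468.6
  A: 0 + 2(207.3) = 414.7
Total out = 109.1 + 468.6 + 414.7 = 992.3 mol/min.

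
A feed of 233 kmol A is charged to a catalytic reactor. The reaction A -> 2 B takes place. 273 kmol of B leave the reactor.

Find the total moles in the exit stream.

For B: n = n₀ + 2ξ → 273 = 0 + 2ξ, giving ξ = 136.5 kmol.
Outlet amounts (n = n₀ + ν ξ):
  A: 233 − 1(136.5) = 96.5
  B: 0 + 2(136.5) = 273
Total out = 96.5 + 273 = 369.5 kmol.

370 kmol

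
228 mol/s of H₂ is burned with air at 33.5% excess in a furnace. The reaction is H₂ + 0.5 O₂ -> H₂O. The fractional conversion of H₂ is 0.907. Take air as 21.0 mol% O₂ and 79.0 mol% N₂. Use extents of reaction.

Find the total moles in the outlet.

Stoichiometric O₂ = 0.5 × 228 = 114 mol/s; O₂ fed = 114 × 1.335 = 152.2 mol/s.
N₂ fed = 152.2 × 79/21 = 572.5 mol/s.
Fuel reacted = 0.907 × 228 → ξ = 206.8 mol/s.
Outlet (n = n₀ + ν ξ):
  H₂: 228 − 1(206.8) = 21.2
  O₂: 152.2 − 0.5(206.8) = 48.79
  N₂: 572.5 (inert)
  H₂O: 0 + 1(206.8) = 206.8
Total out = 21.2 + 48.79 + 572.5 + 206.8 = 849.3 mol/s.

849 mol/s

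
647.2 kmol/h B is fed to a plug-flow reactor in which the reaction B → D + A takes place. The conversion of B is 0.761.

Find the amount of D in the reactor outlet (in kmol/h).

493 kmol/h

B reacted = 0.761 × 647.2 = 492.5 kmol/h; ν_B = −1, so ξ = 492.5/1 = 492.5 kmol/h.
Outlet amounts (n = n₀ + ν ξ):
  B: 647.2 − 1(492.5) = 154.7
  D: 0 + 1(492.5) = 492.5
  A: 0 + 1(492.5) = 492.5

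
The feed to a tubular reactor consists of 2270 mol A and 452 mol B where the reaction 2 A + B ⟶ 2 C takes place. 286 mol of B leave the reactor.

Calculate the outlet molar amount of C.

332 mol

For B: n = n₀ − 1ξ → 286 = 452 − 1ξ, giving ξ = 166 mol.
Outlet amounts (n = n₀ + ν ξ):
  A: 2270 − 2(166) = 1938
  B: 452 − 1(166) = 286
  C: 0 + 2(166) = 332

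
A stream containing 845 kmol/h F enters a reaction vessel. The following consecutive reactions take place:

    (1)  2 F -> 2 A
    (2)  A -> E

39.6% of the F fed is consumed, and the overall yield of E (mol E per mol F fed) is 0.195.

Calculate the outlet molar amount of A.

170 kmol/h

Conversion of F: F consumed = 2ξ₁ = 0.396 × 845 → ξ₁ = 167.3 kmol/h.
Yield of E: 1ξ₂ / 845 = 0.195 → ξ₂ = 164.8 kmol/h.
Outlet amounts (n = n₀ + Σ ν·ξ):
  F: 845 − 2(167.3) = 510.4
  A: 0 + 2(167.3) − 1(164.8) = 169.8
  E: 0 + 1(164.8) = 164.8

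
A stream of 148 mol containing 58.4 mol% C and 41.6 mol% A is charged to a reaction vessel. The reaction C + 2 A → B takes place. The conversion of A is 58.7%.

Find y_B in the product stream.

0.162

A reacted = 0.587 × 61.57 = 36.14 mol; ν_A = −2, so ξ = 36.14/2 = 18.07 mol.
Outlet amounts (n = n₀ + ν ξ):
  C: 86.43 − 1(18.07) = 68.36
  A: 61.57 − 2(18.07) = 25.43
  B: 0 + 1(18.07) = 18.07
Total out = 111.9 mol; y_B = 18.07 / 111.9 = 0.1615.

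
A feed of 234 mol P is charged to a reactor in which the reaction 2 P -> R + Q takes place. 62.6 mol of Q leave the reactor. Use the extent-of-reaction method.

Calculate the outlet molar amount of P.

For Q: n = n₀ + 1ξ → 62.6 = 0 + 1ξ, giving ξ = 62.6 mol.
Outlet amounts (n = n₀ + ν ξ):
  P: 234 − 2(62.6) = 108.8
  R: 0 + 1(62.6) = 62.6
  Q: 0 + 1(62.6) = 62.6

109 mol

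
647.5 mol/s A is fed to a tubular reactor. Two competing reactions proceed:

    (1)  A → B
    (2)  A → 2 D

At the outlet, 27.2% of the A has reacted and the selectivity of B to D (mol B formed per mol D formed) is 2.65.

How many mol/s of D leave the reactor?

55.9 mol/s

Conversion of A: A consumed = 0.272 × 647.5 = 176.1 mol/s = 1ξ₁ + 1ξ₂.
Selectivity: 1ξ₁ / (2ξ₂) = 2.65 → ξ₁ = 5.3 ξ₂.
Substitute: (1·5.3 + 1) ξ₂ = 176.1 → ξ₂ = 27.96 mol/s, ξ₁ = 148.2 mol/s.
Outlet amounts (n = n₀ + Σ ν·ξ):
  A: 647.5 − 1(148.2) − 1(27.96) = 471.4
  B: 0 + 1(148.2) = 148.2
  D: 0 + 2(27.96) = 55.91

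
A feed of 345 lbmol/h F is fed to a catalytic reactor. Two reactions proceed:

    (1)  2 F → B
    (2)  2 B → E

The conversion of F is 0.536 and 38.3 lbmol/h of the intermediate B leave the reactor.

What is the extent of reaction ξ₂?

ξ₂ = 27.1 lbmol/h

Conversion of F: F consumed = 2ξ₁ = 0.536 × 345 → ξ₁ = 92.46 lbmol/h.
B balance: n_B = 0 + 1ξ₁ − 2ξ₂ = 38.3 → ξ₂ = (1·92.46 − 38.3)/2 = 27.08 lbmol/h.
Outlet amounts (n = n₀ + Σ ν·ξ):
  F: 345 − 2(92.46) = 160.1
  B: 0 + 1(92.46) − 2(27.08) = 38.3
  E: 0 + 1(27.08) = 27.08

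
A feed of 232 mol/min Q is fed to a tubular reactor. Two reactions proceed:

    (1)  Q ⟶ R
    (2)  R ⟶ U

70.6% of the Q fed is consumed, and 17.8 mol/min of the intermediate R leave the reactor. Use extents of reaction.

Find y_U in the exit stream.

0.629

Conversion of Q: Q consumed = 1ξ₁ = 0.706 × 232 → ξ₁ = 163.8 mol/min.
R balance: n_R = 0 + 1ξ₁ − 1ξ₂ = 17.8 → ξ₂ = (1·163.8 − 17.8)/1 = 146 mol/min.
Outlet amounts (n = n₀ + Σ ν·ξ):
  Q: 232 − 1(163.8) = 68.21
  R: 0 + 1(163.8) − 1(146) = 17.8
  U: 0 + 1(146) = 146
Total out = 232 mol/min; y_U = 146 / 232 = 0.6293.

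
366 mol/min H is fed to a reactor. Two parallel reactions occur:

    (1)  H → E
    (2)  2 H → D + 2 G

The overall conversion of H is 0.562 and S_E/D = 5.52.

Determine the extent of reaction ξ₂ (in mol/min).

Conversion of H: H consumed = 0.562 × 366 = 205.7 mol/min = 1ξ₁ + 2ξ₂.
Selectivity: 1ξ₁ / (1ξ₂) = 5.52 → ξ₁ = 5.52 ξ₂.
Substitute: (1·5.52 + 2) ξ₂ = 205.7 → ξ₂ = 27.35 mol/min, ξ₁ = 151 mol/min.
Outlet amounts (n = n₀ + Σ ν·ξ):
  H: 366 − 1(151) − 2(27.35) = 160.3
  E: 0 + 1(151) = 151
  D: 0 + 1(27.35) = 27.35
  G: 0 + 2(27.35) = 54.71

ξ₂ = 27.4 mol/min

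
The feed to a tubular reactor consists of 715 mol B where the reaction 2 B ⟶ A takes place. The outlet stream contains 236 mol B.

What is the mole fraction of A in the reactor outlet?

0.504

For B: n = n₀ − 2ξ → 236 = 715 − 2ξ, giving ξ = 239.5 mol.
Outlet amounts (n = n₀ + ν ξ):
  B: 715 − 2(239.5) = 236
  A: 0 + 1(239.5) = 239.5
Total out = 475.5 mol; y_A = 239.5 / 475.5 = 0.5037.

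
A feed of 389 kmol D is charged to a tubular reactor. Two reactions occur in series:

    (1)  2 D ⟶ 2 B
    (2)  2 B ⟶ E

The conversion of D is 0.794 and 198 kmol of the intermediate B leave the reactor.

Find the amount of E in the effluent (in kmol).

Conversion of D: D consumed = 2ξ₁ = 0.794 × 389 → ξ₁ = 154.4 kmol.
B balance: n_B = 0 + 2ξ₁ − 2ξ₂ = 198 → ξ₂ = (2·154.4 − 198)/2 = 55.43 kmol.
Outlet amounts (n = n₀ + Σ ν·ξ):
  D: 389 − 2(154.4) = 80.13
  B: 0 + 2(154.4) − 2(55.43) = 198
  E: 0 + 1(55.43) = 55.43

55.4 kmol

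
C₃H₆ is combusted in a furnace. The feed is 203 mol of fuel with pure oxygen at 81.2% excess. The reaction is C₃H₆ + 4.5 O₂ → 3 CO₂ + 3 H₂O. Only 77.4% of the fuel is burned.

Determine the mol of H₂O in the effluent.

Stoichiometric O₂ = 4.5 × 203 = 913.5 mol; O₂ fed = 913.5 × 1.812 = 1655 mol.
Fuel reacted = 0.774 × 203 → ξ = 157.1 mol.
Outlet (n = n₀ + ν ξ):
  C₃H₆: 203 − 1(157.1) = 45.88
  O₂: 1655 − 4.5(157.1) = 948.2
  CO₂: 0 + 3(157.1) = 471.4
  H₂O: 0 + 3(157.1) = 471.4

471 mol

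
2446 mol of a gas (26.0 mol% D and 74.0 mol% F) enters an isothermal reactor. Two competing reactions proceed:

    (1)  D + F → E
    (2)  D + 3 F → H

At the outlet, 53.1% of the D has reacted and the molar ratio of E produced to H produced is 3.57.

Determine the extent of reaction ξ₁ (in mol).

ξ₁ = 264 mol

Conversion of D: D consumed = 0.531 × 636 = 337.7 mol = 1ξ₁ + 1ξ₂.
Selectivity: 1ξ₁ / (1ξ₂) = 3.57 → ξ₁ = 3.57 ξ₂.
Substitute: (1·3.57 + 1) ξ₂ = 337.7 → ξ₂ = 73.89 mol, ξ₁ = 263.8 mol.
Outlet amounts (n = n₀ + Σ ν·ξ):
  D: 636 − 1(263.8) − 1(73.89) = 298.3
  F: 1810 − 1(263.8) − 3(73.89) = 1325
  E: 0 + 1(263.8) = 263.8
  H: 0 + 1(73.89) = 73.89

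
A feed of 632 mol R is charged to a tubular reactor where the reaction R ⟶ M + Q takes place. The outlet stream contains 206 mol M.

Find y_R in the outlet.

0.508

For M: n = n₀ + 1ξ → 206 = 0 + 1ξ, giving ξ = 206 mol.
Outlet amounts (n = n₀ + ν ξ):
  R: 632 − 1(206) = 426
  M: 0 + 1(206) = 206
  Q: 0 + 1(206) = 206
Total out = 838 mol; y_R = 426 / 838 = 0.5084.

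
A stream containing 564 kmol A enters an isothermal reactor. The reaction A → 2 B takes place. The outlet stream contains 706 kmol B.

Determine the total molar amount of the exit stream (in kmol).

For B: n = n₀ + 2ξ → 706 = 0 + 2ξ, giving ξ = 353 kmol.
Outlet amounts (n = n₀ + ν ξ):
  A: 564 − 1(353) = 211
  B: 0 + 2(353) = 706
Total out = 211 + 706 = 917 kmol.

917 kmol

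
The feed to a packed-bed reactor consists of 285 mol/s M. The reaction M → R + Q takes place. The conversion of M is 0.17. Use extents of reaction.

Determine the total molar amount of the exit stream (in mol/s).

M reacted = 0.17 × 285 = 48.45 mol/s; ν_M = −1, so ξ = 48.45/1 = 48.45 mol/s.
Outlet amounts (n = n₀ + ν ξ):
  M: 285 − 1(48.45) = 236.6
  R: 0 + 1(48.45) = 48.45
  Q: 0 + 1(48.45) = 48.45
Total out = 236.6 + 48.45 + 48.45 = 333.5 mol/s.

333 mol/s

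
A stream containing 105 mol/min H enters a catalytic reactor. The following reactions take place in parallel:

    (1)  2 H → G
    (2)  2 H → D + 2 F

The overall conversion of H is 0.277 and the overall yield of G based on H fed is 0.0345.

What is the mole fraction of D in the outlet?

Yield of G: 1ξ₁ / 105 = 0.0345 → ξ₁ = 3.623 mol/min.
Conversion of H: 2ξ₁ + 2ξ₂ = 0.277 × 105 = 29.09 → ξ₂ = 10.92 mol/min.
Outlet amounts (n = n₀ + Σ ν·ξ):
  H: 105 − 2(3.623) − 2(10.92) = 75.91
  G: 0 + 1(3.623) = 3.623
  D: 0 + 1(10.92) = 10.92
  F: 0 + 2(10.92) = 21.84
Total out = 112.3 mol/min; y_D = 10.92 / 112.3 = 0.09724.

0.0972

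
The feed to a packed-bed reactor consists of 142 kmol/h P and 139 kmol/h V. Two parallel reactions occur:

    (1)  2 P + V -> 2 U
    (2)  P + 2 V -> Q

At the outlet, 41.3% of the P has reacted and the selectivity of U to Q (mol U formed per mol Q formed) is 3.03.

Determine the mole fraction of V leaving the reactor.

Conversion of P: P consumed = 0.413 × 142 = 58.65 kmol/h = 2ξ₁ + 1ξ₂.
Selectivity: 2ξ₁ / (1ξ₂) = 3.03 → ξ₁ = 1.515 ξ₂.
Substitute: (2·1.515 + 1) ξ₂ = 58.65 → ξ₂ = 14.55 kmol/h, ξ₁ = 22.05 kmol/h.
Outlet amounts (n = n₀ + Σ ν·ξ):
  P: 142 − 2(22.05) − 1(14.55) = 83.35
  V: 139 − 1(22.05) − 2(14.55) = 87.85
  U: 0 + 2(22.05) = 44.09
  Q: 0 + 1(14.55) = 14.55
Total out = 229.8 kmol/h; y_V = 87.85 / 229.8 = 0.3822.

0.382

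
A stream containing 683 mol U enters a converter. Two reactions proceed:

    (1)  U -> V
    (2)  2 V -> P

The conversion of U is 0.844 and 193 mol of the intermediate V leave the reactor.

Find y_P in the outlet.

0.39

Conversion of U: U consumed = 1ξ₁ = 0.844 × 683 → ξ₁ = 576.5 mol.
V balance: n_V = 0 + 1ξ₁ − 2ξ₂ = 193 → ξ₂ = (1·576.5 − 193)/2 = 191.7 mol.
Outlet amounts (n = n₀ + Σ ν·ξ):
  U: 683 − 1(576.5) = 106.5
  V: 0 + 1(576.5) − 2(191.7) = 193
  P: 0 + 1(191.7) = 191.7
Total out = 491.3 mol; y_P = 191.7 / 491.3 = 0.3903.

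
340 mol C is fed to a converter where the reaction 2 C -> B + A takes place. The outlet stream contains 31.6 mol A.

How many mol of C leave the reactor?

277 mol

For A: n = n₀ + 1ξ → 31.6 = 0 + 1ξ, giving ξ = 31.6 mol.
Outlet amounts (n = n₀ + ν ξ):
  C: 340 − 2(31.6) = 276.8
  B: 0 + 1(31.6) = 31.6
  A: 0 + 1(31.6) = 31.6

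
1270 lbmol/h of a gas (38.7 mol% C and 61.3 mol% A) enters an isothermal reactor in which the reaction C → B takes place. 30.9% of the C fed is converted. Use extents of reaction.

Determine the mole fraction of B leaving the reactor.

0.12

C reacted = 0.309 × 491.5 = 151.9 lbmol/h; ν_C = −1, so ξ = 151.9/1 = 151.9 lbmol/h.
Outlet amounts (n = n₀ + ν ξ):
  C: 491.5 − 1(151.9) = 339.6
  B: 0 + 1(151.9) = 151.9
  A: 778.5 (inert)
Total out = 1270 lbmol/h; y_B = 151.9 / 1270 = 0.1196.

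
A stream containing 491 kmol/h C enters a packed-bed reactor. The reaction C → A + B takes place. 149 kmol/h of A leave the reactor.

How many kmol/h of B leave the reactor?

For A: n = n₀ + 1ξ → 149 = 0 + 1ξ, giving ξ = 149 kmol/h.
Outlet amounts (n = n₀ + ν ξ):
  C: 491 − 1(149) = 342
  A: 0 + 1(149) = 149
  B: 0 + 1(149) = 149

149 kmol/h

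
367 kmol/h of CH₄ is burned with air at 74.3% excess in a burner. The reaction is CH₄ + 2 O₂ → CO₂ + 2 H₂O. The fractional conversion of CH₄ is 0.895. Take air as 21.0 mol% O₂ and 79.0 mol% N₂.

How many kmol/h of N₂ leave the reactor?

Stoichiometric O₂ = 2 × 367 = 734 kmol/h; O₂ fed = 734 × 1.743 = 1279 kmol/h.
N₂ fed = 1279 × 79/21 = 4813 kmol/h.
Fuel reacted = 0.895 × 367 → ξ = 328.5 kmol/h.
Outlet (n = n₀ + ν ξ):
  CH₄: 367 − 1(328.5) = 38.53
  O₂: 1279 − 2(328.5) = 622.4
  N₂: 4813 (inert)
  CO₂: 0 + 1(328.5) = 328.5
  H₂O: 0 + 2(328.5) = 656.9

4810 kmol/h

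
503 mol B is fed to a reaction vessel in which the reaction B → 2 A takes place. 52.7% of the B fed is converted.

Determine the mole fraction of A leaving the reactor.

0.69

B reacted = 0.527 × 503 = 265.1 mol; ν_B = −1, so ξ = 265.1/1 = 265.1 mol.
Outlet amounts (n = n₀ + ν ξ):
  B: 503 − 1(265.1) = 237.9
  A: 0 + 2(265.1) = 530.2
Total out = 768.1 mol; y_A = 530.2 / 768.1 = 0.6902.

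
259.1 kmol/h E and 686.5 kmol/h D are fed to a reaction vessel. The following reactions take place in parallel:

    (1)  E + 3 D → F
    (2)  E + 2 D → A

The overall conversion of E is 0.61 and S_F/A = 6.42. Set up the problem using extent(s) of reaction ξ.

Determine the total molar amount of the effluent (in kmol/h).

493 kmol/h

Conversion of E: E consumed = 0.61 × 259.1 = 158.1 kmol/h = 1ξ₁ + 1ξ₂.
Selectivity: 1ξ₁ / (1ξ₂) = 6.42 → ξ₁ = 6.42 ξ₂.
Substitute: (1·6.42 + 1) ξ₂ = 158.1 → ξ₂ = 21.3 kmol/h, ξ₁ = 136.8 kmol/h.
Outlet amounts (n = n₀ + Σ ν·ξ):
  E: 259.1 − 1(136.8) − 1(21.3) = 101
  D: 686.5 − 3(136.8) − 2(21.3) = 233.6
  F: 0 + 1(136.8) = 136.8
  A: 0 + 1(21.3) = 21.3
Total out = 101 + 233.6 + 136.8 + 21.3 = 492.7 kmol/h.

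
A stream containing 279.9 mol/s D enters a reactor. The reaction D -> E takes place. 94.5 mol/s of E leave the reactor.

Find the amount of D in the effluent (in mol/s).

185 mol/s

For E: n = n₀ + 1ξ → 94.5 = 0 + 1ξ, giving ξ = 94.5 mol/s.
Outlet amounts (n = n₀ + ν ξ):
  D: 279.9 − 1(94.5) = 185.4
  E: 0 + 1(94.5) = 94.5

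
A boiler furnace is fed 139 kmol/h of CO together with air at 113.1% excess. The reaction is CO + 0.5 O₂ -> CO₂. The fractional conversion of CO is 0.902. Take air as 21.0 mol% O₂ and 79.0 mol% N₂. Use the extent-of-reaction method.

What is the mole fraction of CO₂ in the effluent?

Stoichiometric O₂ = 0.5 × 139 = 69.5 kmol/h; O₂ fed = 69.5 × 2.131 = 148.1 kmol/h.
N₂ fed = 148.1 × 79/21 = 557.2 kmol/h.
Fuel reacted = 0.902 × 139 → ξ = 125.4 kmol/h.
Outlet (n = n₀ + ν ξ):
  CO: 139 − 1(125.4) = 13.62
  O₂: 148.1 − 0.5(125.4) = 85.42
  N₂: 557.2 (inert)
  CO₂: 0 + 1(125.4) = 125.4
Total out = 781.6 kmol/h; y_CO₂ = 125.4 / 781.6 = 0.1604.

0.16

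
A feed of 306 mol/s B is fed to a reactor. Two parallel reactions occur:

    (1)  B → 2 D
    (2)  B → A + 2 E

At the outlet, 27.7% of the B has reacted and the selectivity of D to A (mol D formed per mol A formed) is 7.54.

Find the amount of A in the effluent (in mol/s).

17.8 mol/s

Conversion of B: B consumed = 0.277 × 306 = 84.76 mol/s = 1ξ₁ + 1ξ₂.
Selectivity: 2ξ₁ / (1ξ₂) = 7.54 → ξ₁ = 3.77 ξ₂.
Substitute: (1·3.77 + 1) ξ₂ = 84.76 → ξ₂ = 17.77 mol/s, ξ₁ = 66.99 mol/s.
Outlet amounts (n = n₀ + Σ ν·ξ):
  B: 306 − 1(66.99) − 1(17.77) = 221.2
  D: 0 + 2(66.99) = 134
  A: 0 + 1(17.77) = 17.77
  E: 0 + 2(17.77) = 35.54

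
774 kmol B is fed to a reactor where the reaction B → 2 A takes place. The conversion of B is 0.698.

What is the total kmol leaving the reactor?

B reacted = 0.698 × 774 = 540.3 kmol; ν_B = −1, so ξ = 540.3/1 = 540.3 kmol.
Outlet amounts (n = n₀ + ν ξ):
  B: 774 − 1(540.3) = 233.7
  A: 0 + 2(540.3) = 1081
Total out = 233.7 + 1081 = 1314 kmol.

1310 kmol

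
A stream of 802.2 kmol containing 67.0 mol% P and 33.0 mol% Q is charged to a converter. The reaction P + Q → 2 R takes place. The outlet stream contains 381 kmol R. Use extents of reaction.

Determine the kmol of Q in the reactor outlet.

For R: n = n₀ + 2ξ → 381 = 0 + 2ξ, giving ξ = 190.5 kmol.
Outlet amounts (n = n₀ + ν ξ):
  P: 537.5 − 1(190.5) = 347
  Q: 264.7 − 1(190.5) = 74.23
  R: 0 + 2(190.5) = 381

74.2 kmol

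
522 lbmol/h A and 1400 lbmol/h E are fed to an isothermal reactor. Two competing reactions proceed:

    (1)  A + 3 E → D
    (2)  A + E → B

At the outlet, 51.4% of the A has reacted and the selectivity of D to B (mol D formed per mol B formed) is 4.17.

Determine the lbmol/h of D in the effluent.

Conversion of A: A consumed = 0.514 × 522 = 268.3 lbmol/h = 1ξ₁ + 1ξ₂.
Selectivity: 1ξ₁ / (1ξ₂) = 4.17 → ξ₁ = 4.17 ξ₂.
Substitute: (1·4.17 + 1) ξ₂ = 268.3 → ξ₂ = 51.9 lbmol/h, ξ₁ = 216.4 lbmol/h.
Outlet amounts (n = n₀ + Σ ν·ξ):
  A: 522 − 1(216.4) − 1(51.9) = 253.7
  E: 1400 − 3(216.4) − 1(51.9) = 698.9
  D: 0 + 1(216.4) = 216.4
  B: 0 + 1(51.9) = 51.9

216 lbmol/h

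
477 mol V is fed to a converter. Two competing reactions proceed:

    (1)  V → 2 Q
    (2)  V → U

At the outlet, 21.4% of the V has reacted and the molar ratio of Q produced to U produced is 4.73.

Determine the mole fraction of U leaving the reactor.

0.0553

Conversion of V: V consumed = 0.214 × 477 = 102.1 mol = 1ξ₁ + 1ξ₂.
Selectivity: 2ξ₁ / (1ξ₂) = 4.73 → ξ₁ = 2.365 ξ₂.
Substitute: (1·2.365 + 1) ξ₂ = 102.1 → ξ₂ = 30.34 mol, ξ₁ = 71.74 mol.
Outlet amounts (n = n₀ + Σ ν·ξ):
  V: 477 − 1(71.74) − 1(30.34) = 374.9
  Q: 0 + 2(71.74) = 143.5
  U: 0 + 1(30.34) = 30.34
Total out = 548.7 mol; y_U = 30.34 / 548.7 = 0.05528.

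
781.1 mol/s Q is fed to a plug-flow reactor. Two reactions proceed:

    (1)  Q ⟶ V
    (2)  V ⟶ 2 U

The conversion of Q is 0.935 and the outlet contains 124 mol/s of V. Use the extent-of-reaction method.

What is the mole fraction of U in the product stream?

0.874

Conversion of Q: Q consumed = 1ξ₁ = 0.935 × 781.1 → ξ₁ = 730.3 mol/s.
V balance: n_V = 0 + 1ξ₁ − 1ξ₂ = 124 → ξ₂ = (1·730.3 − 124)/1 = 606.3 mol/s.
Outlet amounts (n = n₀ + Σ ν·ξ):
  Q: 781.1 − 1(730.3) = 50.77
  V: 0 + 1(730.3) − 1(606.3) = 124
  U: 0 + 2(606.3) = 1213
Total out = 1387 mol/s; y_U = 1213 / 1387 = 0.874.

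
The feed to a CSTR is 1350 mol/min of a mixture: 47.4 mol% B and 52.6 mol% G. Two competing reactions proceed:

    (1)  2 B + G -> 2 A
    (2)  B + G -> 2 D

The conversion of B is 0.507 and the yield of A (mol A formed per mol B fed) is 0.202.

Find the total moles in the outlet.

Yield of A: 2ξ₁ / 639.9 = 0.202 → ξ₁ = 64.63 mol/min.
Conversion of B: 2ξ₁ + 1ξ₂ = 0.507 × 639.9 = 324.4 → ξ₂ = 195.2 mol/min.
Outlet amounts (n = n₀ + Σ ν·ξ):
  B: 639.9 − 2(64.63) − 1(195.2) = 315.5
  G: 710.1 − 1(64.63) − 1(195.2) = 450.3
  A: 0 + 2(64.63) = 129.3
  D: 0 + 2(195.2) = 390.3
Total out = 315.5 + 450.3 + 129.3 + 390.3 = 1285 mol/min.

1290 mol/min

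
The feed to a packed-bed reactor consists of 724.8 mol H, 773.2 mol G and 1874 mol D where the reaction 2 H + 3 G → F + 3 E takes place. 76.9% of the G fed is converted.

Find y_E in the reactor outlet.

0.187

G reacted = 0.769 × 773.2 = 594.6 mol; ν_G = −3, so ξ = 594.6/3 = 198.2 mol.
Outlet amounts (n = n₀ + ν ξ):
  H: 724.8 − 2(198.2) = 328.4
  G: 773.2 − 3(198.2) = 178.6
  F: 0 + 1(198.2) = 198.2
  E: 0 + 3(198.2) = 594.6
  D: 1874 (inert)
Total out = 3174 mol; y_E = 594.6 / 3174 = 0.1873.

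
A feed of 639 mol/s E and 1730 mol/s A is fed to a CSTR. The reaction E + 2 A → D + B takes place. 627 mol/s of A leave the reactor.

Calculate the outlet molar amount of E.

For A: n = n₀ − 2ξ → 627 = 1730 − 2ξ, giving ξ = 551.5 mol/s.
Outlet amounts (n = n₀ + ν ξ):
  E: 639 − 1(551.5) = 87.5
  A: 1730 − 2(551.5) = 627
  D: 0 + 1(551.5) = 551.5
  B: 0 + 1(551.5) = 551.5

87.5 mol/s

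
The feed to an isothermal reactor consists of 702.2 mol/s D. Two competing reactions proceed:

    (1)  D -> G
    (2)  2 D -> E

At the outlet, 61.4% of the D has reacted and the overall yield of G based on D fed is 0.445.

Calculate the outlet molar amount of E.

Yield of G: 1ξ₁ / 702.2 = 0.445 → ξ₁ = 312.5 mol/s.
Conversion of D: 1ξ₁ + 2ξ₂ = 0.614 × 702.2 = 431.2 → ξ₂ = 59.34 mol/s.
Outlet amounts (n = n₀ + Σ ν·ξ):
  D: 702.2 − 1(312.5) − 2(59.34) = 271
  G: 0 + 1(312.5) = 312.5
  E: 0 + 1(59.34) = 59.34

59.3 mol/s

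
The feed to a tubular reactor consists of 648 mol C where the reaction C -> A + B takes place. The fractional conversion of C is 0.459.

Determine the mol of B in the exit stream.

297 mol

C reacted = 0.459 × 648 = 297.4 mol; ν_C = −1, so ξ = 297.4/1 = 297.4 mol.
Outlet amounts (n = n₀ + ν ξ):
  C: 648 − 1(297.4) = 350.6
  A: 0 + 1(297.4) = 297.4
  B: 0 + 1(297.4) = 297.4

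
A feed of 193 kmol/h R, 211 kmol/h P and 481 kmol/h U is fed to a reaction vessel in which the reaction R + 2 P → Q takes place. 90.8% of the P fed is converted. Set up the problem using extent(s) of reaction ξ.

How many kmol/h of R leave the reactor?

97.2 kmol/h

P reacted = 0.908 × 211 = 191.6 kmol/h; ν_P = −2, so ξ = 191.6/2 = 95.79 kmol/h.
Outlet amounts (n = n₀ + ν ξ):
  R: 193 − 1(95.79) = 97.21
  P: 211 − 2(95.79) = 19.41
  Q: 0 + 1(95.79) = 95.79
  U: 481 (inert)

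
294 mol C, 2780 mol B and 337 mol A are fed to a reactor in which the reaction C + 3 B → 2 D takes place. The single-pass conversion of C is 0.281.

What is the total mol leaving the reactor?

3250 mol

C reacted = 0.281 × 294 = 82.61 mol; ν_C = −1, so ξ = 82.61/1 = 82.61 mol.
Outlet amounts (n = n₀ + ν ξ):
  C: 294 − 1(82.61) = 211.4
  B: 2780 − 3(82.61) = 2532
  D: 0 + 2(82.61) = 165.2
  A: 337 (inert)
Total out = 211.4 + 2532 + 165.2 + 337 = 3246 mol.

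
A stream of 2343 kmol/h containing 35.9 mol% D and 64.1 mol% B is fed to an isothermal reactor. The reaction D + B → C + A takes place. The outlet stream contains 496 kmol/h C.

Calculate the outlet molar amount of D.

For C: n = n₀ + 1ξ → 496 = 0 + 1ξ, giving ξ = 496 kmol/h.
Outlet amounts (n = n₀ + ν ξ):
  D: 841.1 − 1(496) = 345.1
  B: 1502 − 1(496) = 1006
  C: 0 + 1(496) = 496
  A: 0 + 1(496) = 496

345 kmol/h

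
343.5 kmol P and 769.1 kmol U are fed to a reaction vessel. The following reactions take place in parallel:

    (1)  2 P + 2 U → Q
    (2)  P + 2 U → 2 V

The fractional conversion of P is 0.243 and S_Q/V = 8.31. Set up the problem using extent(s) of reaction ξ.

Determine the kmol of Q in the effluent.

40.5 kmol

Conversion of P: P consumed = 0.243 × 343.5 = 83.47 kmol = 2ξ₁ + 1ξ₂.
Selectivity: 1ξ₁ / (2ξ₂) = 8.31 → ξ₁ = 16.62 ξ₂.
Substitute: (2·16.62 + 1) ξ₂ = 83.47 → ξ₂ = 2.438 kmol, ξ₁ = 40.52 kmol.
Outlet amounts (n = n₀ + Σ ν·ξ):
  P: 343.5 − 2(40.52) − 1(2.438) = 260
  U: 769.1 − 2(40.52) − 2(2.438) = 683.2
  Q: 0 + 1(40.52) = 40.52
  V: 0 + 2(2.438) = 4.876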